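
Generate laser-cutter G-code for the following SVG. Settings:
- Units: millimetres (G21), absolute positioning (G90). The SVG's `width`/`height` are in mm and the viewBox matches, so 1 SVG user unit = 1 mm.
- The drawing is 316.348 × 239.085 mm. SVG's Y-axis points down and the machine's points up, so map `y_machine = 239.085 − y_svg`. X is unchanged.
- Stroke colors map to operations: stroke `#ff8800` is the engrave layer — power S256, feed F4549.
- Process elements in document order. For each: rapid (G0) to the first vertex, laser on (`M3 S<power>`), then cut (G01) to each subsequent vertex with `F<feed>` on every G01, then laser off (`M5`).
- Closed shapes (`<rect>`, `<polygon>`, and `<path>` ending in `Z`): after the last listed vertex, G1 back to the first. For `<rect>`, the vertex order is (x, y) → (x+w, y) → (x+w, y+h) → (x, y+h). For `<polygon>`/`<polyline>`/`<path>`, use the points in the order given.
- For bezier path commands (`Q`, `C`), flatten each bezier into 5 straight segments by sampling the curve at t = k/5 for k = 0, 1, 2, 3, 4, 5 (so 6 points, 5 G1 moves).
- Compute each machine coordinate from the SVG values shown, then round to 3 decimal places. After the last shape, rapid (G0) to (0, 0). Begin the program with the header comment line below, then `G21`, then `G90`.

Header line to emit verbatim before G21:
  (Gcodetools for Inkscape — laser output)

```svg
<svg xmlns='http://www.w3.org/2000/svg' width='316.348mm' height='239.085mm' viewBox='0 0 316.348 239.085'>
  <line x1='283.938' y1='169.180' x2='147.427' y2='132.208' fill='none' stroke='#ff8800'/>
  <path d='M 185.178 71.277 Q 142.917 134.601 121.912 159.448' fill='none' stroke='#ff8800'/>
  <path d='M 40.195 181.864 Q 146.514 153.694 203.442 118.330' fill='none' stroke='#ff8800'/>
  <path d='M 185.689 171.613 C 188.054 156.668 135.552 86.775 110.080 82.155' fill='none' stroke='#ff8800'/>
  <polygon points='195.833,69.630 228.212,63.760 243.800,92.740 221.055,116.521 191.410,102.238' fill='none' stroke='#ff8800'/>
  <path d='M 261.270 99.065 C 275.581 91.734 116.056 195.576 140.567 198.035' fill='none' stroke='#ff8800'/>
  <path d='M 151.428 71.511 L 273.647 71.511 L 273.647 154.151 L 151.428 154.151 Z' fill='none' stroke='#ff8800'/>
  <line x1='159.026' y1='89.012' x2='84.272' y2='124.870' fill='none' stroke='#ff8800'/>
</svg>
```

(Gcodetools for Inkscape — laser output)
G21
G90
G0 X283.938 Y69.905
M3 S256
G01 X147.427 Y106.877 F4549
M5
G0 X185.178 Y167.808
M3 S256
G01 X169.124 Y144.017 F4549
G01 X154.770 Y123.305 F4549
G01 X142.117 Y105.671 F4549
G01 X131.164 Y91.115 F4549
G01 X121.912 Y79.637 F4549
M5
G0 X40.195 Y57.221
M3 S256
G01 X80.747 Y68.777 F4549
G01 X117.348 Y80.908 F4549
G01 X149.997 Y93.615 F4549
G01 X178.695 Y106.897 F4549
G01 X203.442 Y120.755 F4549
M5
G0 X185.689 Y67.472
M3 S256
G01 X181.179 Y82.071 F4549
G01 X167.432 Y104.087 F4549
G01 X148.379 Y127.749 F4549
G01 X127.952 Y147.287 F4549
G01 X110.080 Y156.930 F4549
M5
G0 X195.833 Y169.455
M3 S256
G01 X228.212 Y175.325 F4549
G01 X243.800 Y146.345 F4549
G01 X221.055 Y122.564 F4549
G01 X191.410 Y136.847 F4549
G01 X195.833 Y169.455 F4549
M5
G0 X261.270 Y140.020
M3 S256
G01 X251.859 Y132.778 F4549
G01 X217.906 Y109.058 F4549
G01 X176.587 Y79.061 F4549
G01 X145.082 Y52.991 F4549
G01 X140.567 Y41.050 F4549
M5
G0 X151.428 Y167.574
M3 S256
G01 X273.647 Y167.574 F4549
G01 X273.647 Y84.934 F4549
G01 X151.428 Y84.934 F4549
G01 X151.428 Y167.574 F4549
M5
G0 X159.026 Y150.073
M3 S256
G01 X84.272 Y114.215 F4549
M5
G0 X0.000 Y0.000

1 u = 1 mm; y_m = 239.085 − y.

[1] `<line>` line segment, #ff8800→engrave S256 F4549: (283.938,69.905) → (147.427,106.877)

[2] `<path>` quadratic bezier, #ff8800→engrave S256 F4549: (185.178,167.808) → (169.124,144.017) → (154.770,123.305) → (142.117,105.671) → (131.164,91.115) → (121.912,79.637)

[3] `<path>` quadratic bezier, #ff8800→engrave S256 F4549: (40.195,57.221) → (80.747,68.777) → (117.348,80.908) → (149.997,93.615) → (178.695,106.897) → (203.442,120.755)

[4] `<path>` cubic bezier, #ff8800→engrave S256 F4549: (185.689,67.472) → (181.179,82.071) → (167.432,104.087) → (148.379,127.749) → (127.952,147.287) → (110.080,156.930)

[5] `<polygon>` regular polygon, #ff8800→engrave S256 F4549: (195.833,169.455) → (228.212,175.325) → (243.800,146.345) → (221.055,122.564) → (191.410,136.847) → (195.833,169.455) (closed)

[6] `<path>` cubic bezier, #ff8800→engrave S256 F4549: (261.270,140.020) → (251.859,132.778) → (217.906,109.058) → (176.587,79.061) → (145.082,52.991) → (140.567,41.050)

[7] `<path>` rectangle, #ff8800→engrave S256 F4549: (151.428,167.574) → (273.647,167.574) → (273.647,84.934) → (151.428,84.934) → (151.428,167.574) (closed)

[8] `<line>` line segment, #ff8800→engrave S256 F4549: (159.026,150.073) → (84.272,114.215)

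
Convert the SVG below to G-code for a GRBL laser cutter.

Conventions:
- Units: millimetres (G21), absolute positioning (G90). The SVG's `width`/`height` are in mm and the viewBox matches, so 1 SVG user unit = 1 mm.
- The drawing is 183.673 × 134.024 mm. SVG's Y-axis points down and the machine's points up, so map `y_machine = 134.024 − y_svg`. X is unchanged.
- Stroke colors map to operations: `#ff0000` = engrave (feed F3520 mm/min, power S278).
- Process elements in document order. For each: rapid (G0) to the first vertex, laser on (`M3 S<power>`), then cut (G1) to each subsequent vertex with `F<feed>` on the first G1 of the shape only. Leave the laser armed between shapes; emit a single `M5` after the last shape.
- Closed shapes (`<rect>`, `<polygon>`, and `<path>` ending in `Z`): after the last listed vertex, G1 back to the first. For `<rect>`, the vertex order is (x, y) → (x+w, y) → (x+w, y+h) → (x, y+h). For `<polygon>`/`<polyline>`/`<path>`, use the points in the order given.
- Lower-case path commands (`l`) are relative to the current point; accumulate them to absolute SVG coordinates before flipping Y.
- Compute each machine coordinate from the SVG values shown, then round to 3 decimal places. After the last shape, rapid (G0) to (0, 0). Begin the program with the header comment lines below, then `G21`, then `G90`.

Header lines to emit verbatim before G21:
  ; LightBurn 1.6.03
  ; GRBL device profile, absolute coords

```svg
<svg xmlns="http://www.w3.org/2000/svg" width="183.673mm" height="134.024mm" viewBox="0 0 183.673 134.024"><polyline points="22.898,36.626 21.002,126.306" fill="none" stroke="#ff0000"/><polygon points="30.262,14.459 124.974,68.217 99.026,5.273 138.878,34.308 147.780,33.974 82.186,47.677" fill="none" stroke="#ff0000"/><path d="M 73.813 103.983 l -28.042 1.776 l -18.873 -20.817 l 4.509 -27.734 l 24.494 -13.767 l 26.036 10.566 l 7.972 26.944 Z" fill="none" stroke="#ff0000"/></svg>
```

viewBox `0 0 183.673 134.024` with mm width/height → 1 unit = 1 mm. Flip: y_m = 134.024 − y_svg.

**Shape 1** — `<polyline>` line segment, stroke `#ff0000` → engrave (S278, F3520). Machine vertices: (22.898,97.398) → (21.002,7.718). Open path.

**Shape 2** — `<polygon>` closed polygon, stroke `#ff0000` → engrave (S278, F3520). Machine vertices: (30.262,119.565) → (124.974,65.807) → (99.026,128.751) → (138.878,99.716) → (147.780,100.050) → (82.186,86.347) → (30.262,119.565). Closed: final G1 returns to the first vertex.

**Shape 3** — `<path>` regular polygon, stroke `#ff0000` → engrave (S278, F3520). Machine vertices: (73.813,30.041) → (45.771,28.265) → (26.898,49.082) → (31.407,76.816) → (55.901,90.583) → (81.937,80.017) → (89.909,53.073) → (73.813,30.041). Closed: final G1 returns to the first vertex.

; LightBurn 1.6.03
; GRBL device profile, absolute coords
G21
G90
G0 X22.898 Y97.398
M3 S278
G1 X21.002 Y7.718 F3520
G0 X30.262 Y119.565
M3 S278
G1 X124.974 Y65.807 F3520
G1 X99.026 Y128.751
G1 X138.878 Y99.716
G1 X147.780 Y100.050
G1 X82.186 Y86.347
G1 X30.262 Y119.565
G0 X73.813 Y30.041
M3 S278
G1 X45.771 Y28.265 F3520
G1 X26.898 Y49.082
G1 X31.407 Y76.816
G1 X55.901 Y90.583
G1 X81.937 Y80.017
G1 X89.909 Y53.073
G1 X73.813 Y30.041
M5
G0 X0.000 Y0.000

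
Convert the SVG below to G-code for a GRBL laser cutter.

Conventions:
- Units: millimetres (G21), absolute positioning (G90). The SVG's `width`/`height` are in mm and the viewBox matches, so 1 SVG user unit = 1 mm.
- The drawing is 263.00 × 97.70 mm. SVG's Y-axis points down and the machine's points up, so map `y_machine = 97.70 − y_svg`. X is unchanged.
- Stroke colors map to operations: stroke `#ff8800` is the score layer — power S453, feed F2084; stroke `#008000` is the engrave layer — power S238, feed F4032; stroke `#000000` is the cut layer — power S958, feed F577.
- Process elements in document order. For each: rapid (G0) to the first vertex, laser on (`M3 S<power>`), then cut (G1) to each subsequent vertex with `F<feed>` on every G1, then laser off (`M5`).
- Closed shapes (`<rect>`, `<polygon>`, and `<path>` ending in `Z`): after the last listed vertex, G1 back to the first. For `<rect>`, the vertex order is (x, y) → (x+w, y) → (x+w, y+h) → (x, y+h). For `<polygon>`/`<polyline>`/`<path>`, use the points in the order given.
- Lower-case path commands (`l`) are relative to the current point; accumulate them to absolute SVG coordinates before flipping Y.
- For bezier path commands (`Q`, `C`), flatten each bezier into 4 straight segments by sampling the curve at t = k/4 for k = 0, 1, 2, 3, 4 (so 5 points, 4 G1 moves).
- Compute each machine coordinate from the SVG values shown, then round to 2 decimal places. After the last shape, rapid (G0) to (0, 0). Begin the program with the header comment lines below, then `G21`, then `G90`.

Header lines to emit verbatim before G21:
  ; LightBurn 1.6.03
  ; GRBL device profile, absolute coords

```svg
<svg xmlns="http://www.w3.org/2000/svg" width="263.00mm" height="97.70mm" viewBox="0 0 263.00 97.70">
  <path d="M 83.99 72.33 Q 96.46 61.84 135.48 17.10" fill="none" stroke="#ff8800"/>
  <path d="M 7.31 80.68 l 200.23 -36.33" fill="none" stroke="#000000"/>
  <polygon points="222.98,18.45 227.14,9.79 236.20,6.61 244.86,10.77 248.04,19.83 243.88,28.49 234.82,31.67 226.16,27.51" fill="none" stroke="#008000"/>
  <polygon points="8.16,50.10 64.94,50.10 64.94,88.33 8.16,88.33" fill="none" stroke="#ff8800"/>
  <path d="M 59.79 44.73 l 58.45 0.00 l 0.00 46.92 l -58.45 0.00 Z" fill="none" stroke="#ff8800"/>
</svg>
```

; LightBurn 1.6.03
; GRBL device profile, absolute coords
G21
G90
G0 X83.99 Y25.37
M3 S453
G1 X91.88 Y32.76 F2084
G1 X103.10 Y44.42 F2084
G1 X117.63 Y60.37 F2084
G1 X135.48 Y80.60 F2084
M5
G0 X7.31 Y17.02
M3 S958
G1 X207.54 Y53.35 F577
M5
G0 X222.98 Y79.25
M3 S238
G1 X227.14 Y87.91 F4032
G1 X236.20 Y91.09 F4032
G1 X244.86 Y86.93 F4032
G1 X248.04 Y77.87 F4032
G1 X243.88 Y69.21 F4032
G1 X234.82 Y66.03 F4032
G1 X226.16 Y70.19 F4032
G1 X222.98 Y79.25 F4032
M5
G0 X8.16 Y47.60
M3 S453
G1 X64.94 Y47.60 F2084
G1 X64.94 Y9.37 F2084
G1 X8.16 Y9.37 F2084
G1 X8.16 Y47.60 F2084
M5
G0 X59.79 Y52.97
M3 S453
G1 X118.24 Y52.97 F2084
G1 X118.24 Y6.05 F2084
G1 X59.79 Y6.05 F2084
G1 X59.79 Y52.97 F2084
M5
G0 X0.00 Y0.00

1 u = 1 mm; y_m = 97.70 − y.

[1] `<path>` quadratic bezier, #ff8800→score S453 F2084: (83.99,25.37) → (91.88,32.76) → (103.10,44.42) → (117.63,60.37) → (135.48,80.60)

[2] `<path>` line segment, #000000→cut S958 F577: (7.31,17.02) → (207.54,53.35)

[3] `<polygon>` regular polygon, #008000→engrave S238 F4032: (222.98,79.25) → (227.14,87.91) → (236.20,91.09) → (244.86,86.93) → (248.04,77.87) → (243.88,69.21) → (234.82,66.03) → (226.16,70.19) → (222.98,79.25) (closed)

[4] `<polygon>` rectangle, #ff8800→score S453 F2084: (8.16,47.60) → (64.94,47.60) → (64.94,9.37) → (8.16,9.37) → (8.16,47.60) (closed)

[5] `<path>` rectangle, #ff8800→score S453 F2084: (59.79,52.97) → (118.24,52.97) → (118.24,6.05) → (59.79,6.05) → (59.79,52.97) (closed)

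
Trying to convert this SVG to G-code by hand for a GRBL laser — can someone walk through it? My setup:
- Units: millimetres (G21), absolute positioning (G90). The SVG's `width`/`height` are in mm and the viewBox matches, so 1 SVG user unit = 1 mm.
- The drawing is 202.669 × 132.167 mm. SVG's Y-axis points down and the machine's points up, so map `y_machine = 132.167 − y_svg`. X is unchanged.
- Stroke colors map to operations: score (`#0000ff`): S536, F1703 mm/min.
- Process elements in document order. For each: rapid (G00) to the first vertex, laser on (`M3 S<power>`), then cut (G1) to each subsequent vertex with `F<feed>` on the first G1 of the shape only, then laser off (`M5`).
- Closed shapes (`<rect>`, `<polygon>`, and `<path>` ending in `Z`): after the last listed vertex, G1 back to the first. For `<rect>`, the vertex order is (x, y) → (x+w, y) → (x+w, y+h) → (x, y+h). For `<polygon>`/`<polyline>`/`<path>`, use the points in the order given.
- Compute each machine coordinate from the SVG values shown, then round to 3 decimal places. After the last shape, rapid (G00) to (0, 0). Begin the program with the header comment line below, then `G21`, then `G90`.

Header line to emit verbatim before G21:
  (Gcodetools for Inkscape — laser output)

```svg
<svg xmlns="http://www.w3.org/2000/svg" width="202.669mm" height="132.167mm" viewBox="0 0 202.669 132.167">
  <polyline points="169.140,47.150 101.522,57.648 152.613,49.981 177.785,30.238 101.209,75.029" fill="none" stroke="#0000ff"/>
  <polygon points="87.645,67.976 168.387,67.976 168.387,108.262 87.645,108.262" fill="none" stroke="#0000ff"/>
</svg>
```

viewBox `0 0 202.669 132.167` with mm width/height → 1 unit = 1 mm. Flip: y_m = 132.167 − y_svg.

**Shape 1** — `<polyline>` open polyline, stroke `#0000ff` → score (S536, F1703). Machine vertices: (169.140,85.017) → (101.522,74.519) → (152.613,82.186) → (177.785,101.929) → (101.209,57.138). Open path.

**Shape 2** — `<polygon>` rectangle, stroke `#0000ff` → score (S536, F1703). Machine vertices: (87.645,64.191) → (168.387,64.191) → (168.387,23.905) → (87.645,23.905) → (87.645,64.191). Closed: final G1 returns to the first vertex.

(Gcodetools for Inkscape — laser output)
G21
G90
G00 X169.140 Y85.017
M3 S536
G1 X101.522 Y74.519 F1703
G1 X152.613 Y82.186
G1 X177.785 Y101.929
G1 X101.209 Y57.138
M5
G00 X87.645 Y64.191
M3 S536
G1 X168.387 Y64.191 F1703
G1 X168.387 Y23.905
G1 X87.645 Y23.905
G1 X87.645 Y64.191
M5
G00 X0.000 Y0.000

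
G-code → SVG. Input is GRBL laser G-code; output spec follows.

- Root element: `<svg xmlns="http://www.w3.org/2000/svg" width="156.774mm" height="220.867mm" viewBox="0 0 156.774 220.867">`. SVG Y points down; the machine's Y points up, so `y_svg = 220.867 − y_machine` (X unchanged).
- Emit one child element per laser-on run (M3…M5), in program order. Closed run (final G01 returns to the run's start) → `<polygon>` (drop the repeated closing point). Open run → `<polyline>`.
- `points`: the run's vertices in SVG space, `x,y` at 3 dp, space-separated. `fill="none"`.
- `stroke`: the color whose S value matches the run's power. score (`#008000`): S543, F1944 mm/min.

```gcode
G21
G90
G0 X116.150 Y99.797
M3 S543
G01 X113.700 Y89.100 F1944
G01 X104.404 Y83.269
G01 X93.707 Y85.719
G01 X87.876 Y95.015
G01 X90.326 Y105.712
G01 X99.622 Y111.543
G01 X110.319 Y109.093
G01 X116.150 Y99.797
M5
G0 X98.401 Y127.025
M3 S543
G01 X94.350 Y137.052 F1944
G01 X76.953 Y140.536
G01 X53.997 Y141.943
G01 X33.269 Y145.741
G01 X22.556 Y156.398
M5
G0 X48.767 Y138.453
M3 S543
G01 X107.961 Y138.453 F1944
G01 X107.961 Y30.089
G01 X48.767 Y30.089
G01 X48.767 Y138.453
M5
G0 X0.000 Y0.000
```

y_svg = 220.867 − y_m. Every run uses S543, so all elements get stroke `#008000` (score).

[1] closed run; points: 116.150,121.070 113.700,131.767 104.404,137.598 93.707,135.148 87.876,125.852 90.326,115.155 99.622,109.324 110.319,111.774

[2] open run; points: 98.401,93.842 94.350,83.815 76.953,80.331 53.997,78.924 33.269,75.126 22.556,64.469

[3] closed run; points: 48.767,82.414 107.961,82.414 107.961,190.778 48.767,190.778

<svg xmlns="http://www.w3.org/2000/svg" width="156.774mm" height="220.867mm" viewBox="0 0 156.774 220.867">
  <polygon points="116.150,121.070 113.700,131.767 104.404,137.598 93.707,135.148 87.876,125.852 90.326,115.155 99.622,109.324 110.319,111.774" fill="none" stroke="#008000"/>
  <polyline points="98.401,93.842 94.350,83.815 76.953,80.331 53.997,78.924 33.269,75.126 22.556,64.469" fill="none" stroke="#008000"/>
  <polygon points="48.767,82.414 107.961,82.414 107.961,190.778 48.767,190.778" fill="none" stroke="#008000"/>
</svg>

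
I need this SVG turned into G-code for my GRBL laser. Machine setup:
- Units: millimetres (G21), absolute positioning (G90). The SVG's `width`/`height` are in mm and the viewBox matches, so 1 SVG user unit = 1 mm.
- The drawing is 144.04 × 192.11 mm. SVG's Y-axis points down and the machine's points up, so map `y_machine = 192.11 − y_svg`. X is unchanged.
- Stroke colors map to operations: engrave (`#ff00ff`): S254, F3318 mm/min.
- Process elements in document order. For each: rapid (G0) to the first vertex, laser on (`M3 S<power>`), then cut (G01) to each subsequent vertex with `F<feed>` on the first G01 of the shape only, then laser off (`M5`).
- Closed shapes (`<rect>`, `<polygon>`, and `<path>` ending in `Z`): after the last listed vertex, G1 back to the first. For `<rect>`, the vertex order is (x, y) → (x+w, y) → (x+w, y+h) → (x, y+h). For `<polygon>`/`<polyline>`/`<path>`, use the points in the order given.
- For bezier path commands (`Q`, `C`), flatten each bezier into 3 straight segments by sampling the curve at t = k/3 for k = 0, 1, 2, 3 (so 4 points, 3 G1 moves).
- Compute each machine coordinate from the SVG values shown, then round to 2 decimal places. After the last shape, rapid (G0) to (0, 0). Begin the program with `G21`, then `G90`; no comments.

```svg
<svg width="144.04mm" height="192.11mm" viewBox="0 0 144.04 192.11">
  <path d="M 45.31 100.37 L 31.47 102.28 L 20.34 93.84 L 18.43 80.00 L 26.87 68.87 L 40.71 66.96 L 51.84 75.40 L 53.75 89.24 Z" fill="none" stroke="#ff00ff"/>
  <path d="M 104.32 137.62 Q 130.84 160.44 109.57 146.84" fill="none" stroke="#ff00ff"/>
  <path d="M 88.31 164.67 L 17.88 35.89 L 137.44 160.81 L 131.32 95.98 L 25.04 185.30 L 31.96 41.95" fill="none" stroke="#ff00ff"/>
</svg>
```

G21
G90
G0 X45.31 Y91.74
M3 S254
G01 X31.47 Y89.83 F3318
G01 X20.34 Y98.27
G01 X18.43 Y112.11
G01 X26.87 Y123.24
G01 X40.71 Y125.15
G01 X51.84 Y116.71
G01 X53.75 Y102.87
G01 X45.31 Y91.74
M5
G0 X104.32 Y54.49
M3 S254
G01 X116.69 Y43.32 F3318
G01 X118.44 Y40.25
G01 X109.57 Y45.27
M5
G0 X88.31 Y27.44
M3 S254
G01 X17.88 Y156.22 F3318
G01 X137.44 Y31.30
G01 X131.32 Y96.13
G01 X25.04 Y6.81
G01 X31.96 Y150.16
M5
G0 X0.00 Y0.00

Since the viewBox matches the mm dimensions, user units are millimetres directly. The only transform is the Y-flip y_m = 192.11 − y_svg.

Shape 1 is a regular polygon drawn with `<path>`. Its stroke #ff00ff means engrave at S254, F3318. After flipping Y the toolpath is (45.31,91.74) → (31.47,89.83) → (20.34,98.27) → (18.43,112.11) → (26.87,123.24) → (40.71,125.15) → (51.84,116.71) → (53.75,102.87) → (45.31,91.74), returning to the start.

Shape 2 is a quadratic bezier drawn with `<path>`. Its stroke #ff00ff means engrave at S254, F3318. After flipping Y the toolpath is (104.32,54.49) → (116.69,43.32) → (118.44,40.25) → (109.57,45.27).

Shape 3 is a open polyline drawn with `<path>`. Its stroke #ff00ff means engrave at S254, F3318. After flipping Y the toolpath is (88.31,27.44) → (17.88,156.22) → (137.44,31.30) → (131.32,96.13) → (25.04,6.81) → (31.96,150.16).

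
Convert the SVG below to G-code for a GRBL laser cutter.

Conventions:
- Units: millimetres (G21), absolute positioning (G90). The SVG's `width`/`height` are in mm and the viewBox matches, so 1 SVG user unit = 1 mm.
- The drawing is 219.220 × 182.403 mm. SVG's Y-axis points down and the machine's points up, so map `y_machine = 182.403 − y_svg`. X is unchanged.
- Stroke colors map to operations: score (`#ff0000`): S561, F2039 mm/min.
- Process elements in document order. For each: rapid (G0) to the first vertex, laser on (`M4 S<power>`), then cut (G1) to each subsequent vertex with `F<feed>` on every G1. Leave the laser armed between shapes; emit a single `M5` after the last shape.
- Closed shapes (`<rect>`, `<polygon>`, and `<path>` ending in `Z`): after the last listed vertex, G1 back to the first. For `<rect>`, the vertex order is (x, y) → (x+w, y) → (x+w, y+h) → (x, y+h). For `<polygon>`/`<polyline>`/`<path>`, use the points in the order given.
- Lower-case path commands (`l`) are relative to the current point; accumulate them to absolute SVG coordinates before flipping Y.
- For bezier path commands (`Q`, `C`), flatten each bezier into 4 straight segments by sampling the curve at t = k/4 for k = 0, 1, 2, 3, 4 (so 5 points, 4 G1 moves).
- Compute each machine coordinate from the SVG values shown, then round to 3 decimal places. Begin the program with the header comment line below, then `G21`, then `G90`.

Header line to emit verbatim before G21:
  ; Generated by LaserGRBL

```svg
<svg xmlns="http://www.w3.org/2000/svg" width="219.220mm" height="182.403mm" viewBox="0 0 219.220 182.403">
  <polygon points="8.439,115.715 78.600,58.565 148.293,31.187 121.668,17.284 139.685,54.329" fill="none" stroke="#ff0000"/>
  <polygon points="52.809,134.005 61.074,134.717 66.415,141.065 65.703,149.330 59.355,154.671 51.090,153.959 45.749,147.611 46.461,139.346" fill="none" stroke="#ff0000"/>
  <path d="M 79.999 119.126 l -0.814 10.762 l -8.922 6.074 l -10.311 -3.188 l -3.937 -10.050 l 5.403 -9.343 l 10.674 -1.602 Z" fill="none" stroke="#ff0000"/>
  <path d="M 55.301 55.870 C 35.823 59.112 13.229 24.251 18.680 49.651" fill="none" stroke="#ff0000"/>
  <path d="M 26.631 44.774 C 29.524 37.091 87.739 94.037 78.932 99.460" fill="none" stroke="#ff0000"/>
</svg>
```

; Generated by LaserGRBL
G21
G90
G0 X8.439 Y66.688
M4 S561
G1 X78.600 Y123.838 F2039
G1 X148.293 Y151.216 F2039
G1 X121.668 Y165.119 F2039
G1 X139.685 Y128.074 F2039
G1 X8.439 Y66.688 F2039
G0 X52.809 Y48.398
M4 S561
G1 X61.074 Y47.686 F2039
G1 X66.415 Y41.338 F2039
G1 X65.703 Y33.073 F2039
G1 X59.355 Y27.732 F2039
G1 X51.090 Y28.444 F2039
G1 X45.749 Y34.792 F2039
G1 X46.461 Y43.057 F2039
G1 X52.809 Y48.398 F2039
G0 X79.999 Y63.277
M4 S561
G1 X79.185 Y52.515 F2039
G1 X70.263 Y46.441 F2039
G1 X59.952 Y49.629 F2039
G1 X56.015 Y59.679 F2039
G1 X61.418 Y69.022 F2039
G1 X72.092 Y70.624 F2039
G1 X79.999 Y63.277 F2039
G0 X55.301 Y126.533
M4 S561
G1 X40.595 Y129.709 F2039
G1 X27.642 Y137.952 F2039
G1 X19.363 Y142.040 F2039
G1 X18.680 Y132.752 F2039
G0 X26.631 Y137.629
M4 S561
G1 X37.262 Y133.088 F2039
G1 X57.169 Y115.201 F2039
G1 X74.882 Y94.856 F2039
G1 X78.932 Y82.943 F2039
M5

viewBox `0 0 219.220 182.403` with mm width/height → 1 unit = 1 mm. Flip: y_m = 182.403 − y_svg.

**Shape 1** — `<polygon>` closed polygon, stroke `#ff0000` → score (S561, F2039). Machine vertices: (8.439,66.688) → (78.600,123.838) → (148.293,151.216) → (121.668,165.119) → (139.685,128.074) → (8.439,66.688). Closed: final G1 returns to the first vertex.

**Shape 2** — `<polygon>` regular polygon, stroke `#ff0000` → score (S561, F2039). Machine vertices: (52.809,48.398) → (61.074,47.686) → (66.415,41.338) → (65.703,33.073) → (59.355,27.732) → (51.090,28.444) → (45.749,34.792) → (46.461,43.057) → (52.809,48.398). Closed: final G1 returns to the first vertex.

**Shape 3** — `<path>` regular polygon, stroke `#ff0000` → score (S561, F2039). Machine vertices: (79.999,63.277) → (79.185,52.515) → (70.263,46.441) → (59.952,49.629) → (56.015,59.679) → (61.418,69.022) → (72.092,70.624) → (79.999,63.277). Closed: final G1 returns to the first vertex.

**Shape 4** — `<path>` cubic bezier, stroke `#ff0000` → score (S561, F2039). Control points (SVG): P0=(55.301,55.870), P1=(35.823,59.112), P2=(13.229,24.251), P3=(18.680,49.651); sampled at t=k/4. Machine vertices: (55.301,126.533) → (40.595,129.709) → (27.642,137.952) → (19.363,142.040) → (18.680,132.752). Open path.

**Shape 5** — `<path>` cubic bezier, stroke `#ff0000` → score (S561, F2039). Control points (SVG): P0=(26.631,44.774), P1=(29.524,37.091), P2=(87.739,94.037), P3=(78.932,99.460); sampled at t=k/4. Machine vertices: (26.631,137.629) → (37.262,133.088) → (57.169,115.201) → (74.882,94.856) → (78.932,82.943). Open path.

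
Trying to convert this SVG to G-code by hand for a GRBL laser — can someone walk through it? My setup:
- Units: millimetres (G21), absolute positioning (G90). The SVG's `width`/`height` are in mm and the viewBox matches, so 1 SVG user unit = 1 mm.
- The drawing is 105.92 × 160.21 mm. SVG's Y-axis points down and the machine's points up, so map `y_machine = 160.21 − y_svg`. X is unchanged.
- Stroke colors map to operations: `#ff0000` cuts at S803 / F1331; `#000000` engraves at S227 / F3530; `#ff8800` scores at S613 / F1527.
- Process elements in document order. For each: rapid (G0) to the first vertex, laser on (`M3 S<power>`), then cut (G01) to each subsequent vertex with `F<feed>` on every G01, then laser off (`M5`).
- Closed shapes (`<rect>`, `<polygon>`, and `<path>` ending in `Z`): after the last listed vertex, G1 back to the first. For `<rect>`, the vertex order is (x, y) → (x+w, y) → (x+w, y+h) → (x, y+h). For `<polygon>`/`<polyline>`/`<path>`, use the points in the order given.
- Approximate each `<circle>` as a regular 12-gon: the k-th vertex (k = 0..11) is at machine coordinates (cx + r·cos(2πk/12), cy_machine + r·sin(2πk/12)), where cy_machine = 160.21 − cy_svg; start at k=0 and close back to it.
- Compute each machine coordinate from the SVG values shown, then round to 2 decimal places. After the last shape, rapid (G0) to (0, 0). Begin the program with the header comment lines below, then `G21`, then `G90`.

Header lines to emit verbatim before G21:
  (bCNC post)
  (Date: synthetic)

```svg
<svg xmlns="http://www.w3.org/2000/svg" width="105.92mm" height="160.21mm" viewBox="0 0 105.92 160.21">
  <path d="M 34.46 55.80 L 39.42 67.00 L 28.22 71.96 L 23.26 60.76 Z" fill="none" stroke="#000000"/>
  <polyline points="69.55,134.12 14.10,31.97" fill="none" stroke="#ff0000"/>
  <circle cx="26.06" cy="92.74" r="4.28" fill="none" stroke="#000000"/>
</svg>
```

(bCNC post)
(Date: synthetic)
G21
G90
G0 X34.46 Y104.41
M3 S227
G01 X39.42 Y93.21 F3530
G01 X28.22 Y88.25 F3530
G01 X23.26 Y99.45 F3530
G01 X34.46 Y104.41 F3530
M5
G0 X69.55 Y26.09
M3 S803
G01 X14.10 Y128.24 F1331
M5
G0 X30.34 Y67.47
M3 S227
G01 X29.77 Y69.61 F3530
G01 X28.20 Y71.18 F3530
G01 X26.06 Y71.75 F3530
G01 X23.92 Y71.18 F3530
G01 X22.35 Y69.61 F3530
G01 X21.78 Y67.47 F3530
G01 X22.35 Y65.33 F3530
G01 X23.92 Y63.76 F3530
G01 X26.06 Y63.19 F3530
G01 X28.20 Y63.76 F3530
G01 X29.77 Y65.33 F3530
G01 X30.34 Y67.47 F3530
M5
G0 X0.00 Y0.00

Since the viewBox matches the mm dimensions, user units are millimetres directly. The only transform is the Y-flip y_m = 160.21 − y_svg.

Shape 1 is a regular polygon drawn with `<path>`. Its stroke #000000 means engrave at S227, F3530. After flipping Y the toolpath is (34.46,104.41) → (39.42,93.21) → (28.22,88.25) → (23.26,99.45) → (34.46,104.41), returning to the start.

Shape 2 is a line segment drawn with `<polyline>`. Its stroke #ff0000 means cut at S803, F1331. After flipping Y the toolpath is (69.55,26.09) → (14.10,128.24).

Shape 3 is a circle drawn with `<circle>`. Its stroke #000000 means engrave at S227, F3530. After flipping Y the toolpath is (30.34,67.47) → (29.77,69.61) → (28.20,71.18) → (26.06,71.75) → (23.92,71.18) → (22.35,69.61) → (21.78,67.47) → (22.35,65.33) → (23.92,63.76) → (26.06,63.19) → (28.20,63.76) → (29.77,65.33) → (30.34,67.47), returning to the start.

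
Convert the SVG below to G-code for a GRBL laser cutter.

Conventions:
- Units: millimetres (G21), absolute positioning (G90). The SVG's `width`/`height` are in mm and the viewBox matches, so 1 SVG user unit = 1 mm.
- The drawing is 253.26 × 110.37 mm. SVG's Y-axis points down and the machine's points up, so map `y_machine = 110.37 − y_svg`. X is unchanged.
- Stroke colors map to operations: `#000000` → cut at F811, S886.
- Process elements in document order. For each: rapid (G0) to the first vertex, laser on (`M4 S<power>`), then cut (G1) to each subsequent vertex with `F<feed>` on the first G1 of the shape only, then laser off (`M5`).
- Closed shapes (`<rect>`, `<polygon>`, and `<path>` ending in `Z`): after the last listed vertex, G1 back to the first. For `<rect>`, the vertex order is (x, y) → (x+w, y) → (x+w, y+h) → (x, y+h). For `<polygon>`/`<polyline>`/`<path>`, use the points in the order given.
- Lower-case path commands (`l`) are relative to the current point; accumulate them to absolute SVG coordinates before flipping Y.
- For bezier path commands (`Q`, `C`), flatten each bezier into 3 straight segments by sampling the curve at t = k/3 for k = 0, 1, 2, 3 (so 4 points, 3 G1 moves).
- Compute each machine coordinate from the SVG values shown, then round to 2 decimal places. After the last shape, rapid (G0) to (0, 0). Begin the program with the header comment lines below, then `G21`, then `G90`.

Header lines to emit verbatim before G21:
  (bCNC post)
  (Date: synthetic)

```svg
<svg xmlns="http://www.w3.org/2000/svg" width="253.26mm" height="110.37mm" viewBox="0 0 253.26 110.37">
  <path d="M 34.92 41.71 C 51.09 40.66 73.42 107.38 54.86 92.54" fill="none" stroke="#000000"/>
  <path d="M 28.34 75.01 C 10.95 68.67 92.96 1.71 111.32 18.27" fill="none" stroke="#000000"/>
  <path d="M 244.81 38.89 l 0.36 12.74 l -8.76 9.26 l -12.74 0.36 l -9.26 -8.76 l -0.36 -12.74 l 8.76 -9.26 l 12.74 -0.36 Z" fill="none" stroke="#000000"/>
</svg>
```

(bCNC post)
(Date: synthetic)
G21
G90
G0 X34.92 Y68.66
M4 S886
G1 X51.40 Y52.65 F811
G1 X61.53 Y24.65
G1 X54.86 Y17.83
M5
G0 X28.34 Y35.36
M4 S886
G1 X38.04 Y56.57 F811
G1 X77.78 Y86.16
G1 X111.32 Y92.10
M5
G0 X244.81 Y71.48
M4 S886
G1 X245.17 Y58.74 F811
G1 X236.41 Y49.48
G1 X223.67 Y49.12
G1 X214.41 Y57.88
G1 X214.05 Y70.62
G1 X222.81 Y79.88
G1 X235.55 Y80.24
G1 X244.81 Y71.48
M5
G0 X0.00 Y0.00

1 u = 1 mm; y_m = 110.37 − y.

[1] `<path>` cubic bezier, #000000→cut S886 F811: (34.92,68.66) → (51.40,52.65) → (61.53,24.65) → (54.86,17.83)

[2] `<path>` cubic bezier, #000000→cut S886 F811: (28.34,35.36) → (38.04,56.57) → (77.78,86.16) → (111.32,92.10)

[3] `<path>` regular polygon, #000000→cut S886 F811: (244.81,71.48) → (245.17,58.74) → (236.41,49.48) → (223.67,49.12) → (214.41,57.88) → (214.05,70.62) → (222.81,79.88) → (235.55,80.24) → (244.81,71.48) (closed)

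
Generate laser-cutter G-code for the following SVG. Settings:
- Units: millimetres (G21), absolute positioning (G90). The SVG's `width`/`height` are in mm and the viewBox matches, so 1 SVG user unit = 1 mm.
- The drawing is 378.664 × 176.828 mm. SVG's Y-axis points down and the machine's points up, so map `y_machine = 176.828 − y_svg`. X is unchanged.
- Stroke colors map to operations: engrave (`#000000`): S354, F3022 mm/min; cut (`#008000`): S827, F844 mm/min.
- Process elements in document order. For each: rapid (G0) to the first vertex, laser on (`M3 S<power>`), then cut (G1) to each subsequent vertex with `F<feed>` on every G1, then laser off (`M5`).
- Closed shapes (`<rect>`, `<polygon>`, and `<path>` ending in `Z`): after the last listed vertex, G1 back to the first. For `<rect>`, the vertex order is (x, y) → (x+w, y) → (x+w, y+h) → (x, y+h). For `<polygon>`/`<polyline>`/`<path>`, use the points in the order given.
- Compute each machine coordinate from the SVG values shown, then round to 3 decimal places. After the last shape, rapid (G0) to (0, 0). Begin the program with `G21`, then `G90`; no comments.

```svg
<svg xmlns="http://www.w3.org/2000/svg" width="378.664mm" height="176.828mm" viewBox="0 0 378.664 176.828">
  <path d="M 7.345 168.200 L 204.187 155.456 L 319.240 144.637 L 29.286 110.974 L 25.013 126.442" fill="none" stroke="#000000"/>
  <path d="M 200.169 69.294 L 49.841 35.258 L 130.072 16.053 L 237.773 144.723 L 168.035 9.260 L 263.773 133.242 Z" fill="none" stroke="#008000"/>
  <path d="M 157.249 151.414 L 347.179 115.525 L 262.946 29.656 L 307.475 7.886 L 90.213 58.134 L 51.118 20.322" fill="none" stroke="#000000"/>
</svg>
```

viewBox `0 0 378.664 176.828` with mm width/height → 1 unit = 1 mm. Flip: y_m = 176.828 − y_svg.

**Shape 1** — `<path>` open polyline, stroke `#000000` → engrave (S354, F3022). Machine vertices: (7.345,8.628) → (204.187,21.372) → (319.240,32.191) → (29.286,65.854) → (25.013,50.386). Open path.

**Shape 2** — `<path>` closed polygon, stroke `#008000` → cut (S827, F844). Machine vertices: (200.169,107.534) → (49.841,141.570) → (130.072,160.775) → (237.773,32.105) → (168.035,167.568) → (263.773,43.586) → (200.169,107.534). Closed: final G1 returns to the first vertex.

**Shape 3** — `<path>` open polyline, stroke `#000000` → engrave (S354, F3022). Machine vertices: (157.249,25.414) → (347.179,61.303) → (262.946,147.172) → (307.475,168.942) → (90.213,118.694) → (51.118,156.506). Open path.

G21
G90
G0 X7.345 Y8.628
M3 S354
G1 X204.187 Y21.372 F3022
G1 X319.240 Y32.191 F3022
G1 X29.286 Y65.854 F3022
G1 X25.013 Y50.386 F3022
M5
G0 X200.169 Y107.534
M3 S827
G1 X49.841 Y141.570 F844
G1 X130.072 Y160.775 F844
G1 X237.773 Y32.105 F844
G1 X168.035 Y167.568 F844
G1 X263.773 Y43.586 F844
G1 X200.169 Y107.534 F844
M5
G0 X157.249 Y25.414
M3 S354
G1 X347.179 Y61.303 F3022
G1 X262.946 Y147.172 F3022
G1 X307.475 Y168.942 F3022
G1 X90.213 Y118.694 F3022
G1 X51.118 Y156.506 F3022
M5
G0 X0.000 Y0.000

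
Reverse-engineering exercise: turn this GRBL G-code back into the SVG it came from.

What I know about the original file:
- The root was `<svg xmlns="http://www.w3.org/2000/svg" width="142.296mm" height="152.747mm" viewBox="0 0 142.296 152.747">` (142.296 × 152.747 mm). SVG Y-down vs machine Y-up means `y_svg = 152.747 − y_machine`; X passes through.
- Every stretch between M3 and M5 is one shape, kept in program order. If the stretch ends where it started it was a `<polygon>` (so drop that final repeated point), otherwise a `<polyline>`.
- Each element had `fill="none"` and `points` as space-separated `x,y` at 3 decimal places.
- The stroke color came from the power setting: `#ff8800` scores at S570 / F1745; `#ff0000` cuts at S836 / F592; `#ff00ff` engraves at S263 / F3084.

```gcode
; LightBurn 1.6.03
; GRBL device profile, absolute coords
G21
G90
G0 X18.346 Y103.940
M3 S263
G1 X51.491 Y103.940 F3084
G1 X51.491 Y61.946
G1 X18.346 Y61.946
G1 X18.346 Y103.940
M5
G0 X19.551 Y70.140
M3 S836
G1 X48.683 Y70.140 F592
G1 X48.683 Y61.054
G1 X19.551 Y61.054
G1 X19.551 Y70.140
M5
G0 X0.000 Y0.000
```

y_svg = 152.747 − y_m.

[1] S263→`#ff00ff` (engrave); closed run; points: 18.346,48.807 51.491,48.807 51.491,90.801 18.346,90.801

[2] S836→`#ff0000` (cut); closed run; points: 19.551,82.607 48.683,82.607 48.683,91.693 19.551,91.693

<svg xmlns="http://www.w3.org/2000/svg" width="142.296mm" height="152.747mm" viewBox="0 0 142.296 152.747">
  <polygon points="18.346,48.807 51.491,48.807 51.491,90.801 18.346,90.801" fill="none" stroke="#ff00ff"/>
  <polygon points="19.551,82.607 48.683,82.607 48.683,91.693 19.551,91.693" fill="none" stroke="#ff0000"/>
</svg>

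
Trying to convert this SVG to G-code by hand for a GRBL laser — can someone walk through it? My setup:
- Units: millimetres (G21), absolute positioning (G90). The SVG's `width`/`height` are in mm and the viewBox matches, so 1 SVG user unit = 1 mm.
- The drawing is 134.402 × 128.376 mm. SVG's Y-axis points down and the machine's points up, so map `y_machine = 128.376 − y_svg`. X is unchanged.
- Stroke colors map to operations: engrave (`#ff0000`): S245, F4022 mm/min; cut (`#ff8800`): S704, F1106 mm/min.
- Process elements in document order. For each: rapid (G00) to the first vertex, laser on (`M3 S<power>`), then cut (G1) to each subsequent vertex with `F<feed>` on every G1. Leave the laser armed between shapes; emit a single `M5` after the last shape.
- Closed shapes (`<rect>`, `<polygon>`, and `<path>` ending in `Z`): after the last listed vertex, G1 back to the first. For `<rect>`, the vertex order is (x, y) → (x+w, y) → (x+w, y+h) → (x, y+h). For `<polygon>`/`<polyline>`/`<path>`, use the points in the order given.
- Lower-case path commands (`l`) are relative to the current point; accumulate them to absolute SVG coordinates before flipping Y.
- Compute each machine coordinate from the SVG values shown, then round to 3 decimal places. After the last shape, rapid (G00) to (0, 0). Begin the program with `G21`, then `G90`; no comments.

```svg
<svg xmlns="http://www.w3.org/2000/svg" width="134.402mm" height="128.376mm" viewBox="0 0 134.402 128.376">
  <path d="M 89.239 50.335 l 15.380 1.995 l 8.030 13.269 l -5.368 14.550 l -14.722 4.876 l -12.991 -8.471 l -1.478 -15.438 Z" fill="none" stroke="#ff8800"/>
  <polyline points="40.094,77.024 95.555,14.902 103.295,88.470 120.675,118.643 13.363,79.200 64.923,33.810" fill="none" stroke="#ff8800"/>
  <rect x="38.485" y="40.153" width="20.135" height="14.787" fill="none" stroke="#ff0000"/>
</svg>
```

viewBox `0 0 134.402 128.376` with mm width/height → 1 unit = 1 mm. Flip: y_m = 128.376 − y_svg.

**Shape 1** — `<path>` regular polygon, stroke `#ff8800` → cut (S704, F1106). Machine vertices: (89.239,78.041) → (104.619,76.046) → (112.649,62.777) → (107.281,48.227) → (92.559,43.351) → (79.568,51.822) → (78.090,67.260) → (89.239,78.041). Closed: final G1 returns to the first vertex.

**Shape 2** — `<polyline>` open polyline, stroke `#ff8800` → cut (S704, F1106). Machine vertices: (40.094,51.352) → (95.555,113.474) → (103.295,39.906) → (120.675,9.733) → (13.363,49.176) → (64.923,94.566). Open path.

**Shape 3** — `<rect>` rectangle, stroke `#ff0000` → engrave (S245, F4022). Machine vertices: (38.485,88.223) → (58.620,88.223) → (58.620,73.436) → (38.485,73.436) → (38.485,88.223). Closed: final G1 returns to the first vertex.

G21
G90
G00 X89.239 Y78.041
M3 S704
G1 X104.619 Y76.046 F1106
G1 X112.649 Y62.777 F1106
G1 X107.281 Y48.227 F1106
G1 X92.559 Y43.351 F1106
G1 X79.568 Y51.822 F1106
G1 X78.090 Y67.260 F1106
G1 X89.239 Y78.041 F1106
G00 X40.094 Y51.352
M3 S704
G1 X95.555 Y113.474 F1106
G1 X103.295 Y39.906 F1106
G1 X120.675 Y9.733 F1106
G1 X13.363 Y49.176 F1106
G1 X64.923 Y94.566 F1106
G00 X38.485 Y88.223
M3 S245
G1 X58.620 Y88.223 F4022
G1 X58.620 Y73.436 F4022
G1 X38.485 Y73.436 F4022
G1 X38.485 Y88.223 F4022
M5
G00 X0.000 Y0.000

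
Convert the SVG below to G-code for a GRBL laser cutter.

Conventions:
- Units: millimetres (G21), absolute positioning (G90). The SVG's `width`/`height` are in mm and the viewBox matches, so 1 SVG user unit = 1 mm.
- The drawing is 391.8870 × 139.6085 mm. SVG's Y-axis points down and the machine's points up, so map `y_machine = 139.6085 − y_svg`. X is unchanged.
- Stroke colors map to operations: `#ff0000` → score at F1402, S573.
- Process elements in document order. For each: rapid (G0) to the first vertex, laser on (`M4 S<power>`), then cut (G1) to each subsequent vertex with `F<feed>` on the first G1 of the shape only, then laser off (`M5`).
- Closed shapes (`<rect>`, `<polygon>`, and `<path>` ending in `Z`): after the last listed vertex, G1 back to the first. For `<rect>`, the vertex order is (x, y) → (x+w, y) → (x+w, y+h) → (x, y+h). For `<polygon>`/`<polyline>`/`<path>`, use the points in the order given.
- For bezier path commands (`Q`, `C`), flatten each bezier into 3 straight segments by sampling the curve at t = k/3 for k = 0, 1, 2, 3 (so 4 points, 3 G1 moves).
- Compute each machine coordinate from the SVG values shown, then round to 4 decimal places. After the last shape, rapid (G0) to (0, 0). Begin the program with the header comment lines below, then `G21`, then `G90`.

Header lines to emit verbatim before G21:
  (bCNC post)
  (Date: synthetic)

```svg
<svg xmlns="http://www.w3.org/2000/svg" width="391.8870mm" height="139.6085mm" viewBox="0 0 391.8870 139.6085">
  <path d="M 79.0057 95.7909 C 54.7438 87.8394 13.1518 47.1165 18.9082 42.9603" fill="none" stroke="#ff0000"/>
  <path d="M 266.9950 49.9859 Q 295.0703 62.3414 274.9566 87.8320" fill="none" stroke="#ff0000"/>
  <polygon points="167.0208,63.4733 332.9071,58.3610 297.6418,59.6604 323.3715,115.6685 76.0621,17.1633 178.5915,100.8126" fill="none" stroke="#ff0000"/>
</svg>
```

(bCNC post)
(Date: synthetic)
G21
G90
G0 X79.0057 Y43.8176
M4 S573
G1 X51.3626 Y60.1248 F1402
G1 X26.5391 Y82.8712
G1 X18.9082 Y96.6482
M5
G0 X266.9950 Y89.6226
M4 S573
G1 X280.3575 Y79.9261 F1402
G1 X283.0114 Y67.3108
G1 X274.9566 Y51.7765
M5
G0 X167.0208 Y76.1352
M4 S573
G1 X332.9071 Y81.2475 F1402
G1 X297.6418 Y79.9481
G1 X323.3715 Y23.9400
G1 X76.0621 Y122.4452
G1 X178.5915 Y38.7959
G1 X167.0208 Y76.1352
M5
G0 X0.0000 Y0.0000

Since the viewBox matches the mm dimensions, user units are millimetres directly. The only transform is the Y-flip y_m = 139.6085 − y_svg.

Shape 1 is a cubic bezier drawn with `<path>`. Its stroke #ff0000 means score at S573, F1402. After flipping Y the toolpath is (79.0057,43.8176) → (51.3626,60.1248) → (26.5391,82.8712) → (18.9082,96.6482).

Shape 2 is a quadratic bezier drawn with `<path>`. Its stroke #ff0000 means score at S573, F1402. After flipping Y the toolpath is (266.9950,89.6226) → (280.3575,79.9261) → (283.0114,67.3108) → (274.9566,51.7765).

Shape 3 is a closed polygon drawn with `<polygon>`. Its stroke #ff0000 means score at S573, F1402. After flipping Y the toolpath is (167.0208,76.1352) → (332.9071,81.2475) → (297.6418,79.9481) → (323.3715,23.9400) → (76.0621,122.4452) → (178.5915,38.7959) → (167.0208,76.1352), returning to the start.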